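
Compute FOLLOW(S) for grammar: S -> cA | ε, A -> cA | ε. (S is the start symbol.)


$ ∈ FOLLOW(S). For each A -> αBβ: add FIRST(β)\{ε} to FOLLOW(B); if β nullable, add FOLLOW(A).
FOLLOW(S) = {$}


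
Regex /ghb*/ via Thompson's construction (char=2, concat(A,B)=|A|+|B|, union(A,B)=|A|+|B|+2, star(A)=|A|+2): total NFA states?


Syntax tree has 3 char leaf(s), 0 union(s), 1 star(s)
chars contribute 3×2 = 6; each union adds +2; each star adds +2
Total: 6 + 0 + 2 = 8 states


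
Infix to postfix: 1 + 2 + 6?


Left to right (same or higher precedence on left)
Postfix: 1 2 + 6 +


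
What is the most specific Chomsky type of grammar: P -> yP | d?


Right-linear: every RHS is a terminal or a terminal followed by one nonterminal
Classification: Type 3 (Regular)


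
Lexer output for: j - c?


Scan left to right, longest-match per lexeme
Tokens: ID(j), OP(-), ID(c)


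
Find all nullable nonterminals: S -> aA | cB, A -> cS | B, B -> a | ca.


A nonterminal is nullable iff some alternative derives ε (directly, or every symbol in it is nullable)
Nullable: {}


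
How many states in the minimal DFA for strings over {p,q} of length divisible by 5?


Track length mod 5: states 0..4, accept at 0
Minimal DFA: 5 states


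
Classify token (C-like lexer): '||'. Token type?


Pattern: operator symbol
Type: OPERATOR


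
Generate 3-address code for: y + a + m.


Break into single-operator statements:
t1 = y + a
t2 = t1 + m


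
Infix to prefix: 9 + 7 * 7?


'*' binds tighter: tree is (+ 9 (* 7 7))
Prefix: + 9 * 7 7


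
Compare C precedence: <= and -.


'-' is additive (level 9); '<=' is relational (level 7)
Higher level binds tighter
'-' has higher precedence than '<='


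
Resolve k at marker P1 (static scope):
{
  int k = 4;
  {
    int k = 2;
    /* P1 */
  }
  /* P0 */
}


k declared in the same block as P1
k = 2


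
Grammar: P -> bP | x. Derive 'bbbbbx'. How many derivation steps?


Derivation: P => bP => bbP => bbbP => bbbbP => bbbbbP => bbbbbx
Steps: 6


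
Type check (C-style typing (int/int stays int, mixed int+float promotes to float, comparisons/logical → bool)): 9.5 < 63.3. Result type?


Operand types: float < float
Rule: comparison yields bool
Result type: bool


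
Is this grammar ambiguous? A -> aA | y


right-linear, alternatives start with distinct terminals 'a' vs 'y': unique leftmost derivation
Unambiguous


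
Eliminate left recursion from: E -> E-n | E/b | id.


Left-recursive alternatives: E-n, E/b; non-recursive: id
Introduce E': E -> idE', E' -> -nE' | /bE' | ε


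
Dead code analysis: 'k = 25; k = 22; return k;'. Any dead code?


first assignment to k is overwritten before any read
Dead: 'k = 25'


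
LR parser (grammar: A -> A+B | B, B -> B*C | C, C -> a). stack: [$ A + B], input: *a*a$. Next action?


'*' can extend B; shift to build B -> B*C
Action: shift


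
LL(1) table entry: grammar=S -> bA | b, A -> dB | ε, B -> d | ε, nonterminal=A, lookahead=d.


For [A, d]: 'd' ∈ FIRST(dB)
Entry: A -> dB


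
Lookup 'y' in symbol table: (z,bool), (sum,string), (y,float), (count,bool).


Lookup 'y' → type float


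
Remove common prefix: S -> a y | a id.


Common prefix: 'a'
Factored: S -> a S', S' -> y | id


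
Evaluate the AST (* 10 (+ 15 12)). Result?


Evaluate inner: (+ 15 12) = 27
Evaluate root: (* 10 27) = 270
Result: 270


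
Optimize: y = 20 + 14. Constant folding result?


20 + 14 = 34 at compile time
Optimized: y = 34


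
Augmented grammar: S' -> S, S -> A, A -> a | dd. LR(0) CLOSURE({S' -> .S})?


Start: S' -> .S
For each item with dot before a nonterminal B, add B -> .γ for every B-production
Closure: [S' -> .S, S -> .A, A -> .a, A -> .dd]


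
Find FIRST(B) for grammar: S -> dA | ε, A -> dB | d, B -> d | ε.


Per alternative of B: FIRST(d) = {d}; FIRST(ε) = {ε}
FIRST(B) = {d, ε}


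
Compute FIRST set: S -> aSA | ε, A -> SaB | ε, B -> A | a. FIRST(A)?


Per alternative of A: FIRST(SaB) = {a}; FIRST(ε) = {ε}
FIRST(A) = {a, ε}


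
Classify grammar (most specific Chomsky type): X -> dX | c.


Right-linear: every RHS is a terminal or a terminal followed by one nonterminal
Classification: Type 3 (Regular)


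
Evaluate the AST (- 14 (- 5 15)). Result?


Evaluate inner: (- 5 15) = -10
Evaluate root: (- 14 -10) = 24
Result: 24


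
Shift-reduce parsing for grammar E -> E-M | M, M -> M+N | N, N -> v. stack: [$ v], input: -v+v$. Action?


'v' on top is the handle for N -> v
Action: reduce (N -> v)


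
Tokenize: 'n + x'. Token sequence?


Scan left to right, longest-match per lexeme
Tokens: ID(n), OP(+), ID(x)


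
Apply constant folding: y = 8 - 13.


8 - 13 = -5 at compile time
Optimized: y = -5


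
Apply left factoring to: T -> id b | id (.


Common prefix: 'id'
Factored: T -> id T', T' -> b | (


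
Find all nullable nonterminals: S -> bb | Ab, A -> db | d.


A nonterminal is nullable iff some alternative derives ε (directly, or every symbol in it is nullable)
Nullable: {}


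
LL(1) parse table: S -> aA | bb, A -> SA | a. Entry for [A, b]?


For [A, b]: 'b' ∈ FIRST(SA)
Entry: A -> SA


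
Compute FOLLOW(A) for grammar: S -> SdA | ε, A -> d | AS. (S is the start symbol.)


$ ∈ FOLLOW(S). For each A -> αBβ: add FIRST(β)\{ε} to FOLLOW(B); if β nullable, add FOLLOW(A).
FOLLOW(A) = {$, d}


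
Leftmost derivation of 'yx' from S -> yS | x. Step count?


Derivation: S => yS => yx
Steps: 2


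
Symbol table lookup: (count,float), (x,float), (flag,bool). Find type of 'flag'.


Lookup 'flag' → type bool


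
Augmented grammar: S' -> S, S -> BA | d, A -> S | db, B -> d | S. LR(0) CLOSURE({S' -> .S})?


Start: S' -> .S
For each item with dot before a nonterminal B, add B -> .γ for every B-production
Closure: [S' -> .S, S -> .BA, S -> .d, B -> .d, B -> .S]


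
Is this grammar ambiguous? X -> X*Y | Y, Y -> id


precedence layered via separate nonterminal Y: deterministic
Unambiguous


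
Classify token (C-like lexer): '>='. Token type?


Pattern: operator symbol
Type: OPERATOR


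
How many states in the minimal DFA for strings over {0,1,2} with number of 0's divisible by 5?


Track (count of 0) mod 5: states 0..4, accept at 0
Minimal DFA: 5 states


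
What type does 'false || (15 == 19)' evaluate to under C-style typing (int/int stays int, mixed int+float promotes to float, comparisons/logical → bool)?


Operand types: bool || bool
Rule: logical operators take bool operands and yield bool
Result type: bool


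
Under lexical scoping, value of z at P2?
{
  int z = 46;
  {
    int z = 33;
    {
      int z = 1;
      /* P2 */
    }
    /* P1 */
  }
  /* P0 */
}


z declared in the same block as P2
z = 1


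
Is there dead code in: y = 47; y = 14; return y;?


first assignment to y is overwritten before any read
Dead: 'y = 47'


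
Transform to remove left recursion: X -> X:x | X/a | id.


Left-recursive alternatives: X:x, X/a; non-recursive: id
Introduce X': X -> idX', X' -> :xX' | /aX' | ε


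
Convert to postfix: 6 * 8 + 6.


Left to right (same or higher precedence on left)
Postfix: 6 8 * 6 +


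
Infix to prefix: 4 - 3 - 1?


left-to-right (same/higher precedence on left): tree is (- (- 4 3) 1)
Prefix: - - 4 3 1


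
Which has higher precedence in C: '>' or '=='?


'>' is relational (level 7); '==' is equality (level 6)
Higher level binds tighter
'>' has higher precedence than '=='


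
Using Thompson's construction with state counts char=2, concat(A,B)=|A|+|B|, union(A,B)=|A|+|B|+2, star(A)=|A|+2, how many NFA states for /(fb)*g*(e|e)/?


Syntax tree has 5 char leaf(s), 1 union(s), 2 star(s)
chars contribute 5×2 = 10; each union adds +2; each star adds +2
Total: 10 + 2 + 4 = 16 states


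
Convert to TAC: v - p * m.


Break into single-operator statements:
t1 = p * m
t2 = v - t1


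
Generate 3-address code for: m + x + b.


Break into single-operator statements:
t1 = m + x
t2 = t1 + b


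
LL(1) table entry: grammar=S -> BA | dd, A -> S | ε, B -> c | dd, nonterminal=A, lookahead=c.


For [A, c]: 'c' ∈ FIRST(S)
Entry: A -> S


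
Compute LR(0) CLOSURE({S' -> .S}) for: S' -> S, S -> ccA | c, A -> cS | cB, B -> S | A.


Start: S' -> .S
For each item with dot before a nonterminal B, add B -> .γ for every B-production
Closure: [S' -> .S, S -> .ccA, S -> .c]


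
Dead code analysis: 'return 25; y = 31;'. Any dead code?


statement follows a return and is unreachable
Dead: 'y = 31'


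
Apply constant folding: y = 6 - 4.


6 - 4 = 2 at compile time
Optimized: y = 2


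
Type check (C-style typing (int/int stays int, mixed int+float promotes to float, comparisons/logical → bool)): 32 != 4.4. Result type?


Operand types: int != float
Rule: comparison yields bool
Result type: bool


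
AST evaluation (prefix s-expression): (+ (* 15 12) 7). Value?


Evaluate inner: (* 15 12) = 180
Evaluate root: (+ 180 7) = 187
Result: 187


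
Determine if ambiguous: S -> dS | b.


right-linear, alternatives start with distinct terminals 'd' vs 'b': unique leftmost derivation
Unambiguous


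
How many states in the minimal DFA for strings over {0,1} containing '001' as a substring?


KMP-style automaton: 3 progress states + 1 absorbing accept = 4
Minimal DFA: 4 states


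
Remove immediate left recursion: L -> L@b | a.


Left-recursive alternatives: L@b; non-recursive: a
Introduce L': L -> aL', L' -> @bL' | ε


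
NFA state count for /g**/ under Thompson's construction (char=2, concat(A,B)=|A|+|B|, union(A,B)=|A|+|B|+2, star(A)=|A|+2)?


Syntax tree has 1 char leaf(s), 0 union(s), 2 star(s)
chars contribute 1×2 = 2; each union adds +2; each star adds +2
Total: 2 + 0 + 4 = 6 states


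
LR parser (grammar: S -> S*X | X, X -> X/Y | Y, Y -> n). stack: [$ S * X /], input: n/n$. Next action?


no handle; shift 'n'
Action: shift


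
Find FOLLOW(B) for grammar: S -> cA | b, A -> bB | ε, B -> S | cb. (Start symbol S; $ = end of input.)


$ ∈ FOLLOW(S). For each A -> αBβ: add FIRST(β)\{ε} to FOLLOW(B); if β nullable, add FOLLOW(A).
FOLLOW(B) = {$}


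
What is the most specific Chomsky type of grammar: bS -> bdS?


LHS has context (more than one symbol) and |LHS| ≤ |RHS|
Classification: Type 1 (Context-Sensitive)


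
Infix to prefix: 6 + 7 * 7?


'*' binds tighter: tree is (+ 6 (* 7 7))
Prefix: + 6 * 7 7


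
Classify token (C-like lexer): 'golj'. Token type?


Pattern: letter/underscore followed by alphanumerics, not a keyword
Type: IDENTIFIER


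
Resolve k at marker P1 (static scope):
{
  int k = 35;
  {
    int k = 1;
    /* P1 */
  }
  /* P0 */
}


k declared in the same block as P1
k = 1


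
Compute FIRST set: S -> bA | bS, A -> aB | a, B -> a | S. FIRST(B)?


Per alternative of B: FIRST(a) = {a}; FIRST(S) = {b}
FIRST(B) = {a, b}


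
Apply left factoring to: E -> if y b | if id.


Common prefix: 'if'
Factored: E -> if E', E' -> y b | id


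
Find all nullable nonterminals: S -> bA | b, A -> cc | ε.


A nonterminal is nullable iff some alternative derives ε (directly, or every symbol in it is nullable)
Nullable: {A}


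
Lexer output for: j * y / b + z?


Scan left to right, longest-match per lexeme
Tokens: ID(j), OP(*), ID(y), OP(/), ID(b), OP(+), ID(z)


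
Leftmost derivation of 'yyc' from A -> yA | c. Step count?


Derivation: A => yA => yyA => yyc
Steps: 3


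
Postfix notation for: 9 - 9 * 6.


* has higher precedence, evaluate 9*6 first
Postfix: 9 9 6 * -


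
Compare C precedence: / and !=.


'/' is multiplicative (level 10); '!=' is equality (level 6)
Higher level binds tighter
'/' has higher precedence than '!='


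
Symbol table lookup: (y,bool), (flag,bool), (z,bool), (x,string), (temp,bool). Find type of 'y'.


Lookup 'y' → type bool


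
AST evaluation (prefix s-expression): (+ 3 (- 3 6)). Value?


Evaluate inner: (- 3 6) = -3
Evaluate root: (+ 3 -3) = 0
Result: 0


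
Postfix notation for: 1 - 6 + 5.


Left to right (same or higher precedence on left)
Postfix: 1 6 - 5 +


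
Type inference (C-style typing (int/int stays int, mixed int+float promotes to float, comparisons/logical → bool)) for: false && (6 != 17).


Operand types: bool && bool
Rule: logical operators take bool operands and yield bool
Result type: bool


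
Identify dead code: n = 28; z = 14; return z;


n is assigned but never read
Dead: 'n = 28'


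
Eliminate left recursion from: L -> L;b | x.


Left-recursive alternatives: L;b; non-recursive: x
Introduce L': L -> xL', L' -> ;bL' | ε


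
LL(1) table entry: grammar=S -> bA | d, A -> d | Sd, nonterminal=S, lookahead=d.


For [S, d]: 'd' ∈ FIRST(d)
Entry: S -> d


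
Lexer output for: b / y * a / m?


Scan left to right, longest-match per lexeme
Tokens: ID(b), OP(/), ID(y), OP(*), ID(a), OP(/), ID(m)


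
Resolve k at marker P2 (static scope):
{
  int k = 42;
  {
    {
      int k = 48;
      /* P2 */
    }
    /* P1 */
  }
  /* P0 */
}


k declared in the same block as P2
k = 48


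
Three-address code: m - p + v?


Break into single-operator statements:
t1 = m - p
t2 = t1 + v


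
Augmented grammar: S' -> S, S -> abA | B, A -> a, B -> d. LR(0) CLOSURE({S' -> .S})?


Start: S' -> .S
For each item with dot before a nonterminal B, add B -> .γ for every B-production
Closure: [S' -> .S, S -> .abA, S -> .B, B -> .d]


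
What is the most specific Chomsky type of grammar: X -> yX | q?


Right-linear: every RHS is a terminal or a terminal followed by one nonterminal
Classification: Type 3 (Regular)


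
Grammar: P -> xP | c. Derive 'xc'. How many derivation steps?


Derivation: P => xP => xc
Steps: 2


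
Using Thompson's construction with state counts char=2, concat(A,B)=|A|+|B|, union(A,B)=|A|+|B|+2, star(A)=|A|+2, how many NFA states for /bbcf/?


Syntax tree has 4 char leaf(s), 0 union(s), 0 star(s)
chars contribute 4×2 = 8; each union adds +2; each star adds +2
Total: 8 + 0 + 0 = 8 states


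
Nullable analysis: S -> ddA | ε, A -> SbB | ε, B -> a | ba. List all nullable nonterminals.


A nonterminal is nullable iff some alternative derives ε (directly, or every symbol in it is nullable)
Nullable: {A, S}


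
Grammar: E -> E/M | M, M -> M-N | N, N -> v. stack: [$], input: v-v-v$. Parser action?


no handle on stack; shift 'v'
Action: shift


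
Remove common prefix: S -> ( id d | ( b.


Common prefix: '('
Factored: S -> ( S', S' -> id d | b


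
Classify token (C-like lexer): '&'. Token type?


Pattern: operator symbol
Type: OPERATOR


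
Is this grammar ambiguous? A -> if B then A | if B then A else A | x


dangling else: 'if B then if B then x else x' parses two ways
Ambiguous


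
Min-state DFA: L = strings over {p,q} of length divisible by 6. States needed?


Track length mod 6: states 0..5, accept at 0
Minimal DFA: 6 states


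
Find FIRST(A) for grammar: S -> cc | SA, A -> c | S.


Per alternative of A: FIRST(c) = {c}; FIRST(S) = {c}
FIRST(A) = {c}


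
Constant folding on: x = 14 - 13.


14 - 13 = 1 at compile time
Optimized: x = 1


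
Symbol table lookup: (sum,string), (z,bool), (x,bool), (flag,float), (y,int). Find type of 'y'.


Lookup 'y' → type int


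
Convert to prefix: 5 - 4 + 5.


left-to-right (same/higher precedence on left): tree is (+ (- 5 4) 5)
Prefix: + - 5 4 5


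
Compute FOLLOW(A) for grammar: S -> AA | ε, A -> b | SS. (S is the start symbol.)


$ ∈ FOLLOW(S). For each A -> αBβ: add FIRST(β)\{ε} to FOLLOW(B); if β nullable, add FOLLOW(A).
FOLLOW(A) = {$, b}


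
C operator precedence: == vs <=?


'<=' is relational (level 7); '==' is equality (level 6)
Higher level binds tighter
'<=' has higher precedence than '=='


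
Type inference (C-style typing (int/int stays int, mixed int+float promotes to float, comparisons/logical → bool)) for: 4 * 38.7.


Operand types: int * float
Rule: mixed int/float promotes to float; int/int stays int
Result type: float


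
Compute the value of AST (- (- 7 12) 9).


Evaluate inner: (- 7 12) = -5
Evaluate root: (- -5 9) = -14
Result: -14


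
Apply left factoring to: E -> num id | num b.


Common prefix: 'num'
Factored: E -> num E', E' -> id | b


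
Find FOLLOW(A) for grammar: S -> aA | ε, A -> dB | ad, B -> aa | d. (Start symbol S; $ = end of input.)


$ ∈ FOLLOW(S). For each A -> αBβ: add FIRST(β)\{ε} to FOLLOW(B); if β nullable, add FOLLOW(A).
FOLLOW(A) = {$}


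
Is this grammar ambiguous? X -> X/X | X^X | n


'n/n^n' has two parse trees (no precedence encoded between / and ^)
Ambiguous


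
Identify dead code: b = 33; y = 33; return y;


b is assigned but never read
Dead: 'b = 33'


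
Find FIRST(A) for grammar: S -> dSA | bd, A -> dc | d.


Per alternative of A: FIRST(dc) = {d}; FIRST(d) = {d}
FIRST(A) = {d}


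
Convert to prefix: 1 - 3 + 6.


left-to-right (same/higher precedence on left): tree is (+ (- 1 3) 6)
Prefix: + - 1 3 6


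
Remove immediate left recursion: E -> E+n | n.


Left-recursive alternatives: E+n; non-recursive: n
Introduce E': E -> nE', E' -> +nE' | ε


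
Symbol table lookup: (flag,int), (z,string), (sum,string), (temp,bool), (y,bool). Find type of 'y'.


Lookup 'y' → type bool


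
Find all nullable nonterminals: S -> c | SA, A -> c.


A nonterminal is nullable iff some alternative derives ε (directly, or every symbol in it is nullable)
Nullable: {}


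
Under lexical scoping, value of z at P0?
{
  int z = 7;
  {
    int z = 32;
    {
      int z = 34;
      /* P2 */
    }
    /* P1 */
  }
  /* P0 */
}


z declared in the same block as P0
z = 7


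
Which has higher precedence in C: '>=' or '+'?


'+' is additive (level 9); '>=' is relational (level 7)
Higher level binds tighter
'+' has higher precedence than '>='


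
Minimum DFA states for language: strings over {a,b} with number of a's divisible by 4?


Track (count of a) mod 4: states 0..3, accept at 0
Minimal DFA: 4 states


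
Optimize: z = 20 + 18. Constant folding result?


20 + 18 = 38 at compile time
Optimized: z = 38


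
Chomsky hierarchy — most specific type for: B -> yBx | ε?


Single nonterminal LHS, but y^n x^n is not regular
Classification: Type 2 (Context-Free)


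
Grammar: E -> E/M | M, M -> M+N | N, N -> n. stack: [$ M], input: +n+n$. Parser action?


shift '+' to continue M -> M+N
Action: shift


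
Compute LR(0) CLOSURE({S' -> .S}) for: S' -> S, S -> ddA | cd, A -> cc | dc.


Start: S' -> .S
For each item with dot before a nonterminal B, add B -> .γ for every B-production
Closure: [S' -> .S, S -> .ddA, S -> .cd]


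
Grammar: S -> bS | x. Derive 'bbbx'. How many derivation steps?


Derivation: S => bS => bbS => bbbS => bbbx
Steps: 4


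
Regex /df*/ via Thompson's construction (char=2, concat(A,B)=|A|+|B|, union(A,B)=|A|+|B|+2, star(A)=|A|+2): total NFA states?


Syntax tree has 2 char leaf(s), 0 union(s), 1 star(s)
chars contribute 2×2 = 4; each union adds +2; each star adds +2
Total: 4 + 0 + 2 = 6 states


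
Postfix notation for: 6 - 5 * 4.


* has higher precedence, evaluate 5*4 first
Postfix: 6 5 4 * -


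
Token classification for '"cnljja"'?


Pattern: double-quoted sequence
Type: STRING_LITERAL


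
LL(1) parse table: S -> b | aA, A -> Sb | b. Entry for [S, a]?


For [S, a]: 'a' ∈ FIRST(aA)
Entry: S -> aA


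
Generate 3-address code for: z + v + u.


Break into single-operator statements:
t1 = z + v
t2 = t1 + u


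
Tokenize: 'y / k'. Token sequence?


Scan left to right, longest-match per lexeme
Tokens: ID(y), OP(/), ID(k)


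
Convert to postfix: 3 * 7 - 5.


Left to right (same or higher precedence on left)
Postfix: 3 7 * 5 -


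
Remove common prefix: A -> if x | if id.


Common prefix: 'if'
Factored: A -> if A', A' -> x | id


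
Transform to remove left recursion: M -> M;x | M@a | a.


Left-recursive alternatives: M;x, M@a; non-recursive: a
Introduce M': M -> aM', M' -> ;xM' | @aM' | ε


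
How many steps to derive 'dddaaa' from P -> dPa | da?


Derivation: P => dPa => ddPaa => dddaaa
Steps: 3


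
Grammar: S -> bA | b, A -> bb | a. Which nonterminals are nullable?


A nonterminal is nullable iff some alternative derives ε (directly, or every symbol in it is nullable)
Nullable: {}


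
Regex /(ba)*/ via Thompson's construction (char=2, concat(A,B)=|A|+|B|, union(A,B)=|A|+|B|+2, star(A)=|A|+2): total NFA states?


Syntax tree has 2 char leaf(s), 0 union(s), 1 star(s)
chars contribute 2×2 = 4; each union adds +2; each star adds +2
Total: 4 + 0 + 2 = 6 states


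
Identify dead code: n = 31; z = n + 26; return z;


n is read by z's definition; z is returned
No dead code


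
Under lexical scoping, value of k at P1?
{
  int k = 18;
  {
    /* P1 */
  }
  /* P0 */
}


P1's block does not declare k; resolves to the enclosing declaration at depth 0
k = 18


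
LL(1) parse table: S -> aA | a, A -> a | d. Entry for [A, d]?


For [A, d]: 'd' ∈ FIRST(d)
Entry: A -> d


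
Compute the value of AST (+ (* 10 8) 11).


Evaluate inner: (* 10 8) = 80
Evaluate root: (+ 80 11) = 91
Result: 91


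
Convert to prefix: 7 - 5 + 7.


left-to-right (same/higher precedence on left): tree is (+ (- 7 5) 7)
Prefix: + - 7 5 7


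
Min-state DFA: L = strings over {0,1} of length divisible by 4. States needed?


Track length mod 4: states 0..3, accept at 0
Minimal DFA: 4 states


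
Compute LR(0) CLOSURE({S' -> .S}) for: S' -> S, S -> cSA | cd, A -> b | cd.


Start: S' -> .S
For each item with dot before a nonterminal B, add B -> .γ for every B-production
Closure: [S' -> .S, S -> .cSA, S -> .cd]


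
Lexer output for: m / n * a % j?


Scan left to right, longest-match per lexeme
Tokens: ID(m), OP(/), ID(n), OP(*), ID(a), OP(%), ID(j)


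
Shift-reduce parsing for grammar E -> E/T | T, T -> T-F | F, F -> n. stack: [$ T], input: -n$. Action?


shift '-' to continue T -> T-F
Action: shift


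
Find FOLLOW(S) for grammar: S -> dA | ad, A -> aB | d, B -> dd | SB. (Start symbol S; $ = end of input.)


$ ∈ FOLLOW(S). For each A -> αBβ: add FIRST(β)\{ε} to FOLLOW(B); if β nullable, add FOLLOW(A).
FOLLOW(S) = {$, a, d}


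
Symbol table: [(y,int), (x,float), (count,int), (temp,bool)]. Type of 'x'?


Lookup 'x' → type float


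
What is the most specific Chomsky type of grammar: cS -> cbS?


LHS has context (more than one symbol) and |LHS| ≤ |RHS|
Classification: Type 1 (Context-Sensitive)


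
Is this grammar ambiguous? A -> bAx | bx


balanced b^n…x^n: each string has a unique parse
Unambiguous


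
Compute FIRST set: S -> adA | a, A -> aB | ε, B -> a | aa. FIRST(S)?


Per alternative of S: FIRST(adA) = {a}; FIRST(a) = {a}
FIRST(S) = {a}


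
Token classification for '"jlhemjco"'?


Pattern: double-quoted sequence
Type: STRING_LITERAL


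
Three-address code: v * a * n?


Break into single-operator statements:
t1 = v * a
t2 = t1 * n


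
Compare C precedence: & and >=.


'>=' is relational (level 7); '&' is bitwise AND (level 5)
Higher level binds tighter
'>=' has higher precedence than '&'


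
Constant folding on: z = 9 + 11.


9 + 11 = 20 at compile time
Optimized: z = 20


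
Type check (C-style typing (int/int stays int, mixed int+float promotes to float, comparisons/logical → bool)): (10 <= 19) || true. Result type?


Operand types: bool || bool
Rule: logical operators take bool operands and yield bool
Result type: bool


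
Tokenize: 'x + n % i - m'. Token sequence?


Scan left to right, longest-match per lexeme
Tokens: ID(x), OP(+), ID(n), OP(%), ID(i), OP(-), ID(m)


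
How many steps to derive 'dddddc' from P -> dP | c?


Derivation: P => dP => ddP => dddP => ddddP => dddddP => dddddc
Steps: 6


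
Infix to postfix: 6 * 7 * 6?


Left to right (same or higher precedence on left)
Postfix: 6 7 * 6 *


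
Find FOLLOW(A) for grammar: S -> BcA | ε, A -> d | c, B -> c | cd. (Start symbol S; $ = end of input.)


$ ∈ FOLLOW(S). For each A -> αBβ: add FIRST(β)\{ε} to FOLLOW(B); if β nullable, add FOLLOW(A).
FOLLOW(A) = {$}


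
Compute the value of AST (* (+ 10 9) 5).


Evaluate inner: (+ 10 9) = 19
Evaluate root: (* 19 5) = 95
Result: 95


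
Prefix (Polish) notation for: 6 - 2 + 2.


left-to-right (same/higher precedence on left): tree is (+ (- 6 2) 2)
Prefix: + - 6 2 2


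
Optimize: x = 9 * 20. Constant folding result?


9 * 20 = 180 at compile time
Optimized: x = 180


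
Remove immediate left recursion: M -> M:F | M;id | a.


Left-recursive alternatives: M:F, M;id; non-recursive: a
Introduce M': M -> aM', M' -> :FM' | ;idM' | ε


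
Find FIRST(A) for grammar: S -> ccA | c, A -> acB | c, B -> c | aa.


Per alternative of A: FIRST(acB) = {a}; FIRST(c) = {c}
FIRST(A) = {a, c}


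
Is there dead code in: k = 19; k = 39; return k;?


first assignment to k is overwritten before any read
Dead: 'k = 19'


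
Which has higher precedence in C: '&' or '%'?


'%' is multiplicative (level 10); '&' is bitwise AND (level 5)
Higher level binds tighter
'%' has higher precedence than '&'


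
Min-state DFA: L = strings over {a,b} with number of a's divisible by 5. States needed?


Track (count of a) mod 5: states 0..4, accept at 0
Minimal DFA: 5 states


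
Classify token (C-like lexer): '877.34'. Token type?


Pattern: digits with a decimal point
Type: FLOAT_LITERAL


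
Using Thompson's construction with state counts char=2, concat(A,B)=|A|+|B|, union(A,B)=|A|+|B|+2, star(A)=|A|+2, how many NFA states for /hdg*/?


Syntax tree has 3 char leaf(s), 0 union(s), 1 star(s)
chars contribute 3×2 = 6; each union adds +2; each star adds +2
Total: 6 + 0 + 2 = 8 states


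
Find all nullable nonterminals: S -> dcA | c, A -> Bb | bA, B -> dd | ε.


A nonterminal is nullable iff some alternative derives ε (directly, or every symbol in it is nullable)
Nullable: {B}


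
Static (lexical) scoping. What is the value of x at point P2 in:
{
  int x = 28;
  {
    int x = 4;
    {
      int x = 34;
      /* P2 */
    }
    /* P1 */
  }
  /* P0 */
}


x declared in the same block as P2
x = 34


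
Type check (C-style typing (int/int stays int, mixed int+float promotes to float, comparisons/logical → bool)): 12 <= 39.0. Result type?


Operand types: int <= float
Rule: comparison yields bool
Result type: bool


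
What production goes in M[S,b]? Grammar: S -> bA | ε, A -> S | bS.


For [S, b]: 'b' ∈ FIRST(bA)
Entry: S -> bA


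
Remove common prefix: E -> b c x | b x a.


Common prefix: 'b'
Factored: E -> b E', E' -> c x | x a


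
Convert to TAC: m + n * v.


Break into single-operator statements:
t1 = n * v
t2 = m + t1


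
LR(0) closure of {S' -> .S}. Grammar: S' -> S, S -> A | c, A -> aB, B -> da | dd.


Start: S' -> .S
For each item with dot before a nonterminal B, add B -> .γ for every B-production
Closure: [S' -> .S, S -> .A, S -> .c, A -> .aB]


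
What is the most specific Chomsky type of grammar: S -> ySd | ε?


Single nonterminal LHS, but y^n d^n is not regular
Classification: Type 2 (Context-Free)


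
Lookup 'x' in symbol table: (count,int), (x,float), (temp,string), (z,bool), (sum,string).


Lookup 'x' → type float


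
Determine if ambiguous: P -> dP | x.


right-linear, alternatives start with distinct terminals 'd' vs 'x': unique leftmost derivation
Unambiguous


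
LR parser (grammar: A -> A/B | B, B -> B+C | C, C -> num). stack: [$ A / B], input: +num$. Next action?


'+' can extend B; shift to build B -> B+C
Action: shift


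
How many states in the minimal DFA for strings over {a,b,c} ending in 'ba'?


Track the longest suffix of input matching a prefix of 'ba': 3 classes (prefixes of length 0..2)
Minimal DFA: 3 states


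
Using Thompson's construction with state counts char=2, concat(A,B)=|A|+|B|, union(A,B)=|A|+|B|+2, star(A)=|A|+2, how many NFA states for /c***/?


Syntax tree has 1 char leaf(s), 0 union(s), 3 star(s)
chars contribute 1×2 = 2; each union adds +2; each star adds +2
Total: 2 + 0 + 6 = 8 states


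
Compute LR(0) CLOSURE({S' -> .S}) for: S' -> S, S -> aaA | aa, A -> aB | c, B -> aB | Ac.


Start: S' -> .S
For each item with dot before a nonterminal B, add B -> .γ for every B-production
Closure: [S' -> .S, S -> .aaA, S -> .aa]


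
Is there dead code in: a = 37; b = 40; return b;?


a is assigned but never read
Dead: 'a = 37'


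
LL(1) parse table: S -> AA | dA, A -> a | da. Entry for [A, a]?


For [A, a]: 'a' ∈ FIRST(a)
Entry: A -> a


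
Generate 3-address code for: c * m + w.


Break into single-operator statements:
t1 = c * m
t2 = t1 + w


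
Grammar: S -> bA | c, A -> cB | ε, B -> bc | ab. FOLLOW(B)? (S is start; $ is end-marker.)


$ ∈ FOLLOW(S). For each A -> αBβ: add FIRST(β)\{ε} to FOLLOW(B); if β nullable, add FOLLOW(A).
FOLLOW(B) = {$}


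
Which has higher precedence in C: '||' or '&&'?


'&&' is logical AND (level 2); '||' is logical OR (level 1)
Higher level binds tighter
'&&' has higher precedence than '||'


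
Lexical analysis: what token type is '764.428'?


Pattern: digits with a decimal point
Type: FLOAT_LITERAL


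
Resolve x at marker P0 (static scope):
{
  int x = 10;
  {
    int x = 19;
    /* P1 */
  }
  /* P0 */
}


x declared in the same block as P0
x = 10


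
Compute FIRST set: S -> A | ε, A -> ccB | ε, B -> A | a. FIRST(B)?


Per alternative of B: FIRST(A) = {c, ε}; FIRST(a) = {a}
FIRST(B) = {a, c, ε}


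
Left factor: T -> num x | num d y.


Common prefix: 'num'
Factored: T -> num T', T' -> x | d y


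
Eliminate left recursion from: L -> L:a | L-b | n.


Left-recursive alternatives: L:a, L-b; non-recursive: n
Introduce L': L -> nL', L' -> :aL' | -bL' | ε


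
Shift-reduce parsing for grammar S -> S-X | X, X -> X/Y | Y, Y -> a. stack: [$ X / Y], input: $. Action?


handle 'X/Y' on top
Action: reduce (X -> X/Y)


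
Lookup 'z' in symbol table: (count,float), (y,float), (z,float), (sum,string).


Lookup 'z' → type float


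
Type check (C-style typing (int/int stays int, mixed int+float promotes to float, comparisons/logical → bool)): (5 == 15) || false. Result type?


Operand types: bool || bool
Rule: logical operators take bool operands and yield bool
Result type: bool


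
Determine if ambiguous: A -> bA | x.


right-linear, alternatives start with distinct terminals 'b' vs 'x': unique leftmost derivation
Unambiguous


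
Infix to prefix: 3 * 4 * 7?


left-to-right (same/higher precedence on left): tree is (* (* 3 4) 7)
Prefix: * * 3 4 7


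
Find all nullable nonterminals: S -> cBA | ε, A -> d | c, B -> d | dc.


A nonterminal is nullable iff some alternative derives ε (directly, or every symbol in it is nullable)
Nullable: {S}


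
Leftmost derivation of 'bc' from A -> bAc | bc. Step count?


Derivation: A => bc
Steps: 1


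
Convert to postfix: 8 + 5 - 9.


Left to right (same or higher precedence on left)
Postfix: 8 5 + 9 -


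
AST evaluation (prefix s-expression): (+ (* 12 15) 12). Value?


Evaluate inner: (* 12 15) = 180
Evaluate root: (+ 180 12) = 192
Result: 192


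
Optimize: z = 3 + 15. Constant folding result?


3 + 15 = 18 at compile time
Optimized: z = 18


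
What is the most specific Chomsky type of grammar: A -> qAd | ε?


Single nonterminal LHS, but q^n d^n is not regular
Classification: Type 2 (Context-Free)


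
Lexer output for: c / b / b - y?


Scan left to right, longest-match per lexeme
Tokens: ID(c), OP(/), ID(b), OP(/), ID(b), OP(-), ID(y)


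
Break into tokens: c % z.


Scan left to right, longest-match per lexeme
Tokens: ID(c), OP(%), ID(z)


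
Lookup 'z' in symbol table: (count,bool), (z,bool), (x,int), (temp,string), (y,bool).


Lookup 'z' → type bool


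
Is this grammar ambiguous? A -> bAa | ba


balanced b^n…a^n: each string has a unique parse
Unambiguous


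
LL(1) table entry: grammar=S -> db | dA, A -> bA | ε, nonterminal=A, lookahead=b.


For [A, b]: 'b' ∈ FIRST(bA)
Entry: A -> bA


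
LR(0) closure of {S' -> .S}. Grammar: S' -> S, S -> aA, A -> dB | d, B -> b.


Start: S' -> .S
For each item with dot before a nonterminal B, add B -> .γ for every B-production
Closure: [S' -> .S, S -> .aA]


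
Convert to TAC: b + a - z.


Break into single-operator statements:
t1 = b + a
t2 = t1 - z


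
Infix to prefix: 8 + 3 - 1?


left-to-right (same/higher precedence on left): tree is (- (+ 8 3) 1)
Prefix: - + 8 3 1


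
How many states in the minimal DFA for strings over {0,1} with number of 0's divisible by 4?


Track (count of 0) mod 4: states 0..3, accept at 0
Minimal DFA: 4 states


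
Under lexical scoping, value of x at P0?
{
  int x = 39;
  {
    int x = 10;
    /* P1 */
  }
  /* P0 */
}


x declared in the same block as P0
x = 39


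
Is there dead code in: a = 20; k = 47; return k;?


a is assigned but never read
Dead: 'a = 20'


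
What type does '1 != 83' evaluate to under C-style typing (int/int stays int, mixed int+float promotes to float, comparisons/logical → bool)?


Operand types: int != int
Rule: comparison yields bool
Result type: bool


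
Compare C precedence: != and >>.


'>>' is shift (level 8); '!=' is equality (level 6)
Higher level binds tighter
'>>' has higher precedence than '!='


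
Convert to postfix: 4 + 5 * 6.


* has higher precedence, evaluate 5*6 first
Postfix: 4 5 6 * +


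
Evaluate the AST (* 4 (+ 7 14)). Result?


Evaluate inner: (+ 7 14) = 21
Evaluate root: (* 4 21) = 84
Result: 84


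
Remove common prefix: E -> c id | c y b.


Common prefix: 'c'
Factored: E -> c E', E' -> id | y b


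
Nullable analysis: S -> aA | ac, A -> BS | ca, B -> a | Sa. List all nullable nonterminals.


A nonterminal is nullable iff some alternative derives ε (directly, or every symbol in it is nullable)
Nullable: {}


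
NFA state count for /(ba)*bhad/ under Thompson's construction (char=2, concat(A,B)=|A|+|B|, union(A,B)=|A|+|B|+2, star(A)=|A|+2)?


Syntax tree has 6 char leaf(s), 0 union(s), 1 star(s)
chars contribute 6×2 = 12; each union adds +2; each star adds +2
Total: 12 + 0 + 2 = 14 states


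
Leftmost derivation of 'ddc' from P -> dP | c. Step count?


Derivation: P => dP => ddP => ddc
Steps: 3


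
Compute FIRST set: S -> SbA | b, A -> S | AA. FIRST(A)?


Per alternative of A: FIRST(S) = {b}; FIRST(AA) = {b}
FIRST(A) = {b}


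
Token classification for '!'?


Pattern: operator symbol
Type: OPERATOR


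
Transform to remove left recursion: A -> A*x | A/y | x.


Left-recursive alternatives: A*x, A/y; non-recursive: x
Introduce A': A -> xA', A' -> *xA' | /yA' | ε


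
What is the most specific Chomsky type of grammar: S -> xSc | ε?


Single nonterminal LHS, but x^n c^n is not regular
Classification: Type 2 (Context-Free)


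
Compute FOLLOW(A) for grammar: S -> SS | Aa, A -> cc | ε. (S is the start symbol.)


$ ∈ FOLLOW(S). For each A -> αBβ: add FIRST(β)\{ε} to FOLLOW(B); if β nullable, add FOLLOW(A).
FOLLOW(A) = {a}


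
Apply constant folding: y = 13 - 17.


13 - 17 = -4 at compile time
Optimized: y = -4


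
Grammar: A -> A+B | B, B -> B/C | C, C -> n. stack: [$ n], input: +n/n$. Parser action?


'n' on top is the handle for C -> n
Action: reduce (C -> n)


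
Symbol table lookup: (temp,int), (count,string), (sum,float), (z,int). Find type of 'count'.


Lookup 'count' → type string


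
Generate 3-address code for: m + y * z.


Break into single-operator statements:
t1 = y * z
t2 = m + t1


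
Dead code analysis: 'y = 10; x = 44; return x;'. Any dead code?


y is assigned but never read
Dead: 'y = 10'


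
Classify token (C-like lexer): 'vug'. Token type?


Pattern: letter/underscore followed by alphanumerics, not a keyword
Type: IDENTIFIER


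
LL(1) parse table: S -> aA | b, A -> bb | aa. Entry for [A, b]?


For [A, b]: 'b' ∈ FIRST(bb)
Entry: A -> bb


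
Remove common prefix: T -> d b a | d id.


Common prefix: 'd'
Factored: T -> d T', T' -> b a | id


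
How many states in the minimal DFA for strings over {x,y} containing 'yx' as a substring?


KMP-style automaton: 2 progress states + 1 absorbing accept = 3
Minimal DFA: 3 states


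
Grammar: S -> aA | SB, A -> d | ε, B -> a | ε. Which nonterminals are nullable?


A nonterminal is nullable iff some alternative derives ε (directly, or every symbol in it is nullable)
Nullable: {A, B}


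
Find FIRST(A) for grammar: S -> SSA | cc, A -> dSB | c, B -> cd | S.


Per alternative of A: FIRST(dSB) = {d}; FIRST(c) = {c}
FIRST(A) = {c, d}


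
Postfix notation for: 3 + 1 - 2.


Left to right (same or higher precedence on left)
Postfix: 3 1 + 2 -


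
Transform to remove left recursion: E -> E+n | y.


Left-recursive alternatives: E+n; non-recursive: y
Introduce E': E -> yE', E' -> +nE' | ε


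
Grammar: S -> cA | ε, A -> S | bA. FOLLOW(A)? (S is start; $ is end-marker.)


$ ∈ FOLLOW(S). For each A -> αBβ: add FIRST(β)\{ε} to FOLLOW(B); if β nullable, add FOLLOW(A).
FOLLOW(A) = {$}


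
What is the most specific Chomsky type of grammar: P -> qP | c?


Right-linear: every RHS is a terminal or a terminal followed by one nonterminal
Classification: Type 3 (Regular)


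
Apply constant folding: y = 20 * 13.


20 * 13 = 260 at compile time
Optimized: y = 260


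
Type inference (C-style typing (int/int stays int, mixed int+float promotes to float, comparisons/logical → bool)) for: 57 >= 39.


Operand types: int >= int
Rule: comparison yields bool
Result type: bool


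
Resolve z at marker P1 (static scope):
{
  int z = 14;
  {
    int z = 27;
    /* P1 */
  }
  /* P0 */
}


z declared in the same block as P1
z = 27


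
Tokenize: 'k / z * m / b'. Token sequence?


Scan left to right, longest-match per lexeme
Tokens: ID(k), OP(/), ID(z), OP(*), ID(m), OP(/), ID(b)


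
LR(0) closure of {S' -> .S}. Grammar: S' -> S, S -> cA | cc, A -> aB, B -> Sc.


Start: S' -> .S
For each item with dot before a nonterminal B, add B -> .γ for every B-production
Closure: [S' -> .S, S -> .cA, S -> .cc]


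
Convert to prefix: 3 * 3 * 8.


left-to-right (same/higher precedence on left): tree is (* (* 3 3) 8)
Prefix: * * 3 3 8


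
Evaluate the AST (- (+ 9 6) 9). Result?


Evaluate inner: (+ 9 6) = 15
Evaluate root: (- 15 9) = 6
Result: 6


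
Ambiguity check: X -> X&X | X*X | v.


'v&v*v' has two parse trees (no precedence encoded between & and *)
Ambiguous


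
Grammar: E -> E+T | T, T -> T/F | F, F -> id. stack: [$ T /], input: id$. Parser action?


no handle; shift 'id'
Action: shift


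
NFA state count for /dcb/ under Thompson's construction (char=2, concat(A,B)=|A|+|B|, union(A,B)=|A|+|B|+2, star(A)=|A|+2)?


Syntax tree has 3 char leaf(s), 0 union(s), 0 star(s)
chars contribute 3×2 = 6; each union adds +2; each star adds +2
Total: 6 + 0 + 0 = 6 states
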